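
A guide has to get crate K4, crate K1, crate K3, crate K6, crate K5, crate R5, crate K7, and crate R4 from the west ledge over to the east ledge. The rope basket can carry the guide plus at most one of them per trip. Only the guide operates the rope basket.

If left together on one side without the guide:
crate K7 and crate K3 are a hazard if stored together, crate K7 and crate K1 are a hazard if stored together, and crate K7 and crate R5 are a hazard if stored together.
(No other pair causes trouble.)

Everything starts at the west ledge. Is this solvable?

Following every safe sequence of crossings from the start, the most of the 8 that can be at the east ledge as the rope basket arrives there on crossings 1, 3, 5, 7, 9, 11 is 1, 2, 3, 4, 5, 6 respectively; the best ever achieved is 6 of 8.
From crossing 13 on, no configuration arises that was not already reachable earlier: only 144 distinct safe configurations (who is on which side, and where the rope basket is) can ever be reached, none of them has everyone across, and every continuation just revisits them. So no valid plan exists.

No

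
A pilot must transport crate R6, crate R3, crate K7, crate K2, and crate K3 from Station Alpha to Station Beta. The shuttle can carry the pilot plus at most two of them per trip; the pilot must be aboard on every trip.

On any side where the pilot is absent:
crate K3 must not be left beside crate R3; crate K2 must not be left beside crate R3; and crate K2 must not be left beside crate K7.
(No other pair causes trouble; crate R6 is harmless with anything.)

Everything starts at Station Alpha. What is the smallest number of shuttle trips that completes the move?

5

Counting alone: the pilot can take at most 2 across per trip to Station Beta, so moving all 5 needs at least 3 loaded trips out, with a return between consecutive ones — at least 5 crossings.
The plan below uses exactly 5 crossings, so it is optimal:
1. Pilot goes to Station Beta with crate K7 and crate R3.  [Station Alpha: crate K2, crate K3, crate R6 | Station Beta: crate K7, crate R3]
2. Pilot goes back to Station Alpha alone.  [Station Alpha: crate K2, crate K3, crate R6 | Station Beta: crate K7, crate R3]
3. Pilot goes to Station Beta with crate R6.  [Station Alpha: crate K2, crate K3 | Station Beta: crate K7, crate R3, crate R6]
4. Pilot goes back to Station Alpha alone.  [Station Alpha: crate K2, crate K3 | Station Beta: crate K7, crate R3, crate R6]
5. Pilot goes to Station Beta with crate K2 and crate K3.  [Station Alpha: — | Station Beta: crate K2, crate K3, crate K7, crate R3, crate R6]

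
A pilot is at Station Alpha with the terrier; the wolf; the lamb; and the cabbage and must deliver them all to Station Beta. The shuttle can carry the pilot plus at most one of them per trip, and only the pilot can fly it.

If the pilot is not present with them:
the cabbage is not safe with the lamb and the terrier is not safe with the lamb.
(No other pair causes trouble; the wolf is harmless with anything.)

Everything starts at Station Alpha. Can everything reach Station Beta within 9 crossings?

Yes

Yes — this plan uses 9 crossings (≤ 9):
1. Pilot goes to Station Beta with the lamb.
2. Pilot goes back to Station Alpha alone.
3. Pilot goes to Station Beta with the terrier.
4. Pilot goes back to Station Alpha with the lamb.
5. Pilot goes to Station Beta with the cabbage.
6. Pilot goes back to Station Alpha alone.
7. Pilot goes to Station Beta with the wolf.
8. Pilot goes back to Station Alpha alone.
9. Pilot goes to Station Beta with the lamb.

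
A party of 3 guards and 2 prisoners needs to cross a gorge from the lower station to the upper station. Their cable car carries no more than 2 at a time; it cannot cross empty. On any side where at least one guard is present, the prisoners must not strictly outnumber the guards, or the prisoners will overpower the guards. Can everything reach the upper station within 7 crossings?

Yes

Yes — this plan uses 7 crossings (≤ 7):
1. 2 prisoners → the upper station.  (the lower station: 3G 0P; the upper station: 0G 2P)
2. 1 prisoner ← the lower station.  (the lower station: 3G 1P; the upper station: 0G 1P)
3. 2 guards → the upper station.  (the lower station: 1G 1P; the upper station: 2G 1P)
4. 1 guard ← the lower station.  (the lower station: 2G 1P; the upper station: 1G 1P)
5. 1 guard and 1 prisoner → the upper station.  (the lower station: 1G 0P; the upper station: 2G 2P)
6. 1 prisoner ← the lower station.  (the lower station: 1G 1P; the upper station: 2G 1P)
7. 1 guard and 1 prisoner → the upper station.  (the lower station: 0G 0P; the upper station: 3G 2P)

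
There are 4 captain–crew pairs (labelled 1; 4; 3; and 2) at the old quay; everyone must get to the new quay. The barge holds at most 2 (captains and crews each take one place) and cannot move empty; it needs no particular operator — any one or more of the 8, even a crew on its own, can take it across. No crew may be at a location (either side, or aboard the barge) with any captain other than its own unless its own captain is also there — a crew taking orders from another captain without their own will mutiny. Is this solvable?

No

Following every safe sequence of crossings from the start, the most of the 8 that can be at the new quay as the barge arrives there on crossings 1, 3, 5 is 2, 3, 4 respectively; the best ever achieved is 4 of 8.
From crossing 7 on, no configuration arises that was not already reachable earlier: only 44 distinct safe configurations (who is on which side, and where the barge is) can ever be reached, none of them has everyone across, and every continuation just revisits them. So no valid plan exists.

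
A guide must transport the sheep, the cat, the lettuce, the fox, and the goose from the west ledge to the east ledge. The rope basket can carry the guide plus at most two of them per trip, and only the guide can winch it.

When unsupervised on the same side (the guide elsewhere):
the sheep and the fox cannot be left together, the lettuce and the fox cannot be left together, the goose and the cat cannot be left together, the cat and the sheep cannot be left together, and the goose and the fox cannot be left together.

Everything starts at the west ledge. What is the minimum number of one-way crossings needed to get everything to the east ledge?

Counting alone: the guide can take at most 2 across per trip to the east ledge, so moving all 5 needs at least 3 loaded trips out, with a return between consecutive ones — at least 5 crossings.
The safety rule pushes this higher. Following every safe sequence of crossings, the most of the 5 that can be at the east ledge as the rope basket arrives there on crossing 5 is 4 — never all 5.
So no plan with fewer than 7 crossings exists, and this one achieves 7:
1. Guide goes to the east ledge with the cat and the fox.  [the west ledge: the goose, the lettuce, the sheep | the east ledge: the cat, the fox]
2. Guide goes back to the west ledge alone.  [the west ledge: the goose, the lettuce, the sheep | the east ledge: the cat, the fox]
3. Guide goes to the east ledge with the sheep.  [the west ledge: the goose, the lettuce | the east ledge: the cat, the fox, the sheep]
4. Guide goes back to the west ledge with the cat and the fox.  [the west ledge: the cat, the fox, the goose, the lettuce | the east ledge: the sheep]
5. Guide goes to the east ledge with the goose and the lettuce.  [the west ledge: the cat, the fox | the east ledge: the goose, the lettuce, the sheep]
6. Guide goes back to the west ledge alone.  [the west ledge: the cat, the fox | the east ledge: the goose, the lettuce, the sheep]
7. Guide goes to the east ledge with the cat and the fox.  [the west ledge: — | the east ledge: the cat, the fox, the goose, the lettuce, the sheep]

7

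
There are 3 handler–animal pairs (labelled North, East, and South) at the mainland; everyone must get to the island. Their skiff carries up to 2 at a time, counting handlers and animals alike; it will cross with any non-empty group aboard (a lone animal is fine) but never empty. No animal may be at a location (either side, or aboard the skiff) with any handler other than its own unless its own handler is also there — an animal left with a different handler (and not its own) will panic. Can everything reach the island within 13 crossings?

Yes

Yes — this plan uses 11 crossings (≤ 13):
1. animal North and handler North cross → the island.
2. handler North crosses ← the mainland.
3. animal East and animal South cross → the island.
4. animal North crosses ← the mainland.
5. handler East and handler South cross → the island.
6. animal East and handler East cross ← the mainland.
7. handler East and handler North cross → the island.
8. animal South crosses ← the mainland.
9. animal East and animal North cross → the island.
10. handler South crosses ← the mainland.
11. animal South and handler South cross → the island.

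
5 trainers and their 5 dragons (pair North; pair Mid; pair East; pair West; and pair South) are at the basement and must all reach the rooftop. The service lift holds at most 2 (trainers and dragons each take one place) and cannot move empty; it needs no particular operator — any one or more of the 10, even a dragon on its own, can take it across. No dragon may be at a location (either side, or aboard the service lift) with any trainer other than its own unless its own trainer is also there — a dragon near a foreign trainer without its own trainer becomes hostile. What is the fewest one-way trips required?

Following every safe sequence of crossings from the start, the most of the 10 that can be at the rooftop as the service lift arrives there on crossings 1, 3, 5, 7 is 2, 3, 4, 5 respectively; the best ever achieved is 5 of 10.
From crossing 9 on, no configuration arises that was not already reachable earlier: only 82 distinct safe configurations (who is on which side, and where the service lift is) can ever be reached, none of them has everyone across, and every continuation just revisits them. So no valid plan exists.

impossible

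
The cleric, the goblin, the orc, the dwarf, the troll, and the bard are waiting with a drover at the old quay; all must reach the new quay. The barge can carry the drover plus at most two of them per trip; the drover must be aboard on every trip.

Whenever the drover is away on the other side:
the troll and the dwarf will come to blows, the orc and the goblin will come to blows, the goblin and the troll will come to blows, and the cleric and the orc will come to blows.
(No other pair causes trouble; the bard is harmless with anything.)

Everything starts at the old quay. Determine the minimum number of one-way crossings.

7

Counting alone: the drover can take at most 2 across per trip to the new quay, so moving all 6 needs at least 3 loaded trips out, with a return between consecutive ones — at least 5 crossings.
The safety rule pushes this higher. Following every safe sequence of crossings, the most of the 6 that can be at the new quay as the barge arrives there on crossing 5 is 5 — never all 6.
So no plan with fewer than 7 crossings exists, and this one achieves 7:
1. Drover goes to the new quay with the orc and the troll.  [the old quay: the bard, the cleric, the dwarf, the goblin | the new quay: the orc, the troll]
2. Drover goes back to the old quay alone.  [the old quay: the bard, the cleric, the dwarf, the goblin | the new quay: the orc, the troll]
3. Drover goes to the new quay with the cleric and the goblin.  [the old quay: the bard, the dwarf | the new quay: the cleric, the goblin, the orc, the troll]
4. Drover goes back to the old quay with the orc and the troll.  [the old quay: the bard, the dwarf, the orc, the troll | the new quay: the cleric, the goblin]
5. Drover goes to the new quay with the bard and the dwarf.  [the old quay: the orc, the troll | the new quay: the bard, the cleric, the dwarf, the goblin]
6. Drover goes back to the old quay alone.  [the old quay: the orc, the troll | the new quay: the bard, the cleric, the dwarf, the goblin]
7. Drover goes to the new quay with the orc and the troll.  [the old quay: — | the new quay: the bard, the cleric, the dwarf, the goblin, the orc, the troll]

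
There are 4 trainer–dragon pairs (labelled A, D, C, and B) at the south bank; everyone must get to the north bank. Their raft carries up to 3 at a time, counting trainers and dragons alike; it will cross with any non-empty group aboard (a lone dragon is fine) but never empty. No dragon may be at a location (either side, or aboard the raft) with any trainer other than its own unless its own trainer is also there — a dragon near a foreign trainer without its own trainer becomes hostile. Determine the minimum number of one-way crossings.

Counting alone: each trip to the north bank takes at most 3 across and each return brings at least 1 back, so after t trips out (and t−1 returns) at most 3t − (t−1) of the 8 are across; that first reaches 8 at t = 4, so at least 7 crossings are needed.
The safety rule pushes this higher. Following every safe sequence of crossings, the most of the 8 that can be at the north bank as the raft arrives there on crossing 7 is 7 — never all 8.
So no plan with fewer than 9 crossings exists, and this one achieves 9:
1. dragon A and trainer A cross → the north bank.
2. trainer A crosses ← the south bank.
3. dragon D, trainer A, and trainer D cross → the north bank.
4. dragon A and trainer A cross ← the south bank.
5. trainer A, trainer B, and trainer C cross → the north bank.
6. dragon D crosses ← the south bank.
7. dragon A and dragon D cross → the north bank.
8. dragon A crosses ← the south bank.
9. dragon A, dragon B, and dragon C cross → the north bank.

9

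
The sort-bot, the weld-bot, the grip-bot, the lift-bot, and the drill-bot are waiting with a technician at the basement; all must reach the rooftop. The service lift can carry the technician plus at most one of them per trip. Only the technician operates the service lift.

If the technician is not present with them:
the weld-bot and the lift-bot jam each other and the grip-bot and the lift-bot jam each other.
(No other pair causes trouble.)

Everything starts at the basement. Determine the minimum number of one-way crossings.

11

Counting alone: the technician can take at most 1 across per trip to the rooftop, so moving all 5 needs at least 5 loaded trips out, with a return between consecutive ones — at least 9 crossings.
The safety rule pushes this higher. Following every safe sequence of crossings, the most of the 5 that can be at the rooftop as the service lift arrives there on crossing 9 is 4 — never all 5.
So no plan with fewer than 11 crossings exists, and this one achieves 11:
1. Technician goes to the rooftop with the lift-bot.  [the basement: the drill-bot, the grip-bot, the sort-bot, the weld-bot | the rooftop: the lift-bot]
2. Technician goes back to the basement alone.  [the basement: the drill-bot, the grip-bot, the sort-bot, the weld-bot | the rooftop: the lift-bot]
3. Technician goes to the rooftop with the sort-bot.  [the basement: the drill-bot, the grip-bot, the weld-bot | the rooftop: the lift-bot, the sort-bot]
4. Technician goes back to the basement alone.  [the basement: the drill-bot, the grip-bot, the weld-bot | the rooftop: the lift-bot, the sort-bot]
5. Technician goes to the rooftop with the weld-bot.  [the basement: the drill-bot, the grip-bot | the rooftop: the lift-bot, the sort-bot, the weld-bot]
6. Technician goes back to the basement with the lift-bot.  [the basement: the drill-bot, the grip-bot, the lift-bot | the rooftop: the sort-bot, the weld-bot]
7. Technician goes to the rooftop with the grip-bot.  [the basement: the drill-bot, the lift-bot | the rooftop: the grip-bot, the sort-bot, the weld-bot]
8. Technician goes back to the basement alone.  [the basement: the drill-bot, the lift-bot | the rooftop: the grip-bot, the sort-bot, the weld-bot]
9. Technician goes to the rooftop with the drill-bot.  [the basement: the lift-bot | the rooftop: the drill-bot, the grip-bot, the sort-bot, the weld-bot]
10. Technician goes back to the basement alone.  [the basement: the lift-bot | the rooftop: the drill-bot, the grip-bot, the sort-bot, the weld-bot]
11. Technician goes to the rooftop with the lift-bot.  [the basement: — | the rooftop: the drill-bot, the grip-bot, the lift-bot, the sort-bot, the weld-bot]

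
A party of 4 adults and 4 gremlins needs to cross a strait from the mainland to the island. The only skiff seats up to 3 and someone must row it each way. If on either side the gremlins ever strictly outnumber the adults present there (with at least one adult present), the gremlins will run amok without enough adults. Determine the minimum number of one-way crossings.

9

Counting alone: each trip to the island takes at most 3 across and each return brings at least 1 back, so after t trips out (and t−1 returns) at most 3t − (t−1) of the 8 are across; that first reaches 8 at t = 4, so at least 7 crossings are needed.
The safety rule pushes this higher. Following every safe sequence of crossings, the most of the 8 that can be at the island as the skiff arrives there on crossing 7 is 7 — never all 8.
So no plan with fewer than 9 crossings exists, and this one achieves 9:
1. 2 gremlins → the island.  (the mainland: 4A 2G; the island: 0A 2G)
2. 1 gremlin ← the mainland.  (the mainland: 4A 3G; the island: 0A 1G)
3. 3 gremlins → the island.  (the mainland: 4A 0G; the island: 0A 4G)
4. 1 gremlin ← the mainland.  (the mainland: 4A 1G; the island: 0A 3G)
5. 3 adults → the island.  (the mainland: 1A 1G; the island: 3A 3G)
6. 1 adult and 1 gremlin ← the mainland.  (the mainland: 2A 2G; the island: 2A 2G)
7. 2 adults → the island.  (the mainland: 0A 2G; the island: 4A 2G)
8. 1 gremlin ← the mainland.  (the mainland: 0A 3G; the island: 4A 1G)
9. 3 gremlins → the island.  (the mainland: 0A 0G; the island: 4A 4G)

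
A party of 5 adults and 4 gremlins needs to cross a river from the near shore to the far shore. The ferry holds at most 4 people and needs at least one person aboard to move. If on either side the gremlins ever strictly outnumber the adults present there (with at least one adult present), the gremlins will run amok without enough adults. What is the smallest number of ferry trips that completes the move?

5

Counting alone: each trip to the far shore takes at most 4 across and each return brings at least 1 back, so after t trips out (and t−1 returns) at most 4t − (t−1) of the 9 are across; that first reaches 9 at t = 3, so at least 5 crossings are needed.
The plan below uses exactly 5 crossings, so it is optimal:
1. 3 gremlins → the far shore.  (the near shore: 5A 1G; the far shore: 0A 3G)
2. 1 gremlin ← the near shore.  (the near shore: 5A 2G; the far shore: 0A 2G)
3. 3 adults and 1 gremlin → the far shore.  (the near shore: 2A 1G; the far shore: 3A 3G)
4. 1 gremlin ← the near shore.  (the near shore: 2A 2G; the far shore: 3A 2G)
5. 2 adults and 2 gremlins → the far shore.  (the near shore: 0A 0G; the far shore: 5A 4G)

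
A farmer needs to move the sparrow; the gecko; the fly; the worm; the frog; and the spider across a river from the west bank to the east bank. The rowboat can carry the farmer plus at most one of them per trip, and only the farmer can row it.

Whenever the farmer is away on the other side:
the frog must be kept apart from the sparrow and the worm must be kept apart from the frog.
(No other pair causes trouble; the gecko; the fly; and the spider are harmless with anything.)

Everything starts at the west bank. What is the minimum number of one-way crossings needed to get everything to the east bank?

Counting alone: the farmer can take at most 1 across per trip to the east bank, so moving all 6 needs at least 6 loaded trips out, with a return between consecutive ones — at least 11 crossings.
The safety rule pushes this higher. Following every safe sequence of crossings, the most of the 6 that can be at the east bank as the rowboat arrives there on crossing 11 is 5 — never all 6.
So no plan with fewer than 13 crossings exists, and this one achieves 13:
1. Farmer goes to the east bank with the frog.  [the west bank: the fly, the gecko, the sparrow, the spider, the worm | the east bank: the frog]
2. Farmer goes back to the west bank alone.  [the west bank: the fly, the gecko, the sparrow, the spider, the worm | the east bank: the frog]
3. Farmer goes to the east bank with the sparrow.  [the west bank: the fly, the gecko, the spider, the worm | the east bank: the frog, the sparrow]
4. Farmer goes back to the west bank with the frog.  [the west bank: the fly, the frog, the gecko, the spider, the worm | the east bank: the sparrow]
5. Farmer goes to the east bank with the worm.  [the west bank: the fly, the frog, the gecko, the spider | the east bank: the sparrow, the worm]
6. Farmer goes back to the west bank alone.  [the west bank: the fly, the frog, the gecko, the spider | the east bank: the sparrow, the worm]
7. Farmer goes to the east bank with the gecko.  [the west bank: the fly, the frog, the spider | the east bank: the gecko, the sparrow, the worm]
8. Farmer goes back to the west bank alone.  [the west bank: the fly, the frog, the spider | the east bank: the gecko, the sparrow, the worm]
9. Farmer goes to the east bank with the fly.  [the west bank: the frog, the spider | the east bank: the fly, the gecko, the sparrow, the worm]
10. Farmer goes back to the west bank alone.  [the west bank: the frog, the spider | the east bank: the fly, the gecko, the sparrow, the worm]
11. Farmer goes to the east bank with the spider.  [the west bank: the frog | the east bank: the fly, the gecko, the sparrow, the spider, the worm]
12. Farmer goes back to the west bank alone.  [the west bank: the frog | the east bank: the fly, the gecko, the sparrow, the spider, the worm]
13. Farmer goes to the east bank with the frog.  [the west bank: — | the east bank: the fly, the frog, the gecko, the sparrow, the spider, the worm]

13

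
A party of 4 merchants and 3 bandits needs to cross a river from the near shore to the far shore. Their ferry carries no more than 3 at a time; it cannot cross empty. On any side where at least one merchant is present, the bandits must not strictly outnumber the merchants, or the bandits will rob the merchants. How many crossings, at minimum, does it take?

5

Counting alone: each trip to the far shore takes at most 3 across and each return brings at least 1 back, so after t trips out (and t−1 returns) at most 3t − (t−1) of the 7 are across; that first reaches 7 at t = 3, so at least 5 crossings are needed.
The plan below uses exactly 5 crossings, so it is optimal:
1. 3 bandits → the far shore.  (the near shore: 4M 0B; the far shore: 0M 3B)
2. 1 bandit ← the near shore.  (the near shore: 4M 1B; the far shore: 0M 2B)
3. 3 merchants → the far shore.  (the near shore: 1M 1B; the far shore: 3M 2B)
4. 1 merchant ← the near shore.  (the near shore: 2M 1B; the far shore: 2M 2B)
5. 2 merchants and 1 bandit → the far shore.  (the near shore: 0M 0B; the far shore: 4M 3B)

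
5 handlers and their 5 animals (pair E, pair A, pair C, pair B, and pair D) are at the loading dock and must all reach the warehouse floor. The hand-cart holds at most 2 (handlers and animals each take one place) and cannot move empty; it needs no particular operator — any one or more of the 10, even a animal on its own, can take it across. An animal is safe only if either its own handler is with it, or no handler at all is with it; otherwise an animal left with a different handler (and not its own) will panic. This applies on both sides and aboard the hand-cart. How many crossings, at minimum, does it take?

impossible

Following every safe sequence of crossings from the start, the most of the 10 that can be at the warehouse floor as the hand-cart arrives there on crossings 1, 3, 5, 7 is 2, 3, 4, 5 respectively; the best ever achieved is 5 of 10.
From crossing 9 on, no configuration arises that was not already reachable earlier: only 82 distinct safe configurations (who is on which side, and where the hand-cart is) can ever be reached, none of them has everyone across, and every continuation just revisits them. So no valid plan exists.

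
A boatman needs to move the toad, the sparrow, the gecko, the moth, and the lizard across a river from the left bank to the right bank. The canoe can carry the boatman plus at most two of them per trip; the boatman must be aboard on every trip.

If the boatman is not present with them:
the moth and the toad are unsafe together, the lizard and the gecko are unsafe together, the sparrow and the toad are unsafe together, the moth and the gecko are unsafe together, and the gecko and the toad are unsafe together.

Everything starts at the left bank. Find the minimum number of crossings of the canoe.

7

Counting alone: the boatman can take at most 2 across per trip to the right bank, so moving all 5 needs at least 3 loaded trips out, with a return between consecutive ones — at least 5 crossings.
The safety rule pushes this higher. Following every safe sequence of crossings, the most of the 5 that can be at the right bank as the canoe arrives there on crossing 5 is 4 — never all 5.
So no plan with fewer than 7 crossings exists, and this one achieves 7:
1. Boatman goes to the right bank with the gecko and the toad.  [the left bank: the lizard, the moth, the sparrow | the right bank: the gecko, the toad]
2. Boatman goes back to the left bank with the toad.  [the left bank: the lizard, the moth, the sparrow, the toad | the right bank: the gecko]
3. Boatman goes to the right bank with the sparrow and the toad.  [the left bank: the lizard, the moth | the right bank: the gecko, the sparrow, the toad]
4. Boatman goes back to the left bank with the toad.  [the left bank: the lizard, the moth, the toad | the right bank: the gecko, the sparrow]
5. Boatman goes to the right bank with the lizard and the moth.  [the left bank: the toad | the right bank: the gecko, the lizard, the moth, the sparrow]
6. Boatman goes back to the left bank with the gecko.  [the left bank: the gecko, the toad | the right bank: the lizard, the moth, the sparrow]
7. Boatman goes to the right bank with the gecko and the toad.  [the left bank: — | the right bank: the gecko, the lizard, the moth, the sparrow, the toad]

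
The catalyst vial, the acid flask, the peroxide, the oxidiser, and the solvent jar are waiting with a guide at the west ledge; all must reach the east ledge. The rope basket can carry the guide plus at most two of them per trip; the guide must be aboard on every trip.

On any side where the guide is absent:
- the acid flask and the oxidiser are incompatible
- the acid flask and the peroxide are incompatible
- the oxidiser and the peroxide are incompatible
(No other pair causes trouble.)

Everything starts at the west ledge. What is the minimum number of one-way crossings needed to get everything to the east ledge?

7

Counting alone: the guide can take at most 2 across per trip to the east ledge, so moving all 5 needs at least 3 loaded trips out, with a return between consecutive ones — at least 5 crossings.
The safety rule pushes this higher. Following every safe sequence of crossings, the most of the 5 that can be at the east ledge as the rope basket arrives there on crossing 5 is 4 — never all 5.
So no plan with fewer than 7 crossings exists, and this one achieves 7:
1. Guide goes to the east ledge with the acid flask and the peroxide.
2. Guide goes back to the west ledge with the acid flask.
3. Guide goes to the east ledge with the acid flask and the catalyst vial.
4. Guide goes back to the west ledge with the acid flask.
5. Guide goes to the east ledge with the acid flask and the solvent jar.
6. Guide goes back to the west ledge with the acid flask.
7. Guide goes to the east ledge with the acid flask and the oxidiser.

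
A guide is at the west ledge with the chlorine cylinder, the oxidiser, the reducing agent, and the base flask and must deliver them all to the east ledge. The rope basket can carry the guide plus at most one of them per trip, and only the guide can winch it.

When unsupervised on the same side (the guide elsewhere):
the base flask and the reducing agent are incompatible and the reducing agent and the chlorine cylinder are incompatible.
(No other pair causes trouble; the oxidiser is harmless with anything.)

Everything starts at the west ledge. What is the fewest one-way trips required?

9

Counting alone: the guide can take at most 1 across per trip to the east ledge, so moving all 4 needs at least 4 loaded trips out, with a return between consecutive ones — at least 7 crossings.
The safety rule pushes this higher. Following every safe sequence of crossings, the most of the 4 that can be at the east ledge as the rope basket arrives there on crossing 7 is 3 — never all 4.
So no plan with fewer than 9 crossings exists, and this one achieves 9:
1. Guide goes to the east ledge with the reducing agent.  [the west ledge: the base flask, the chlorine cylinder, the oxidiser | the east ledge: the reducing agent]
2. Guide goes back to the west ledge alone.  [the west ledge: the base flask, the chlorine cylinder, the oxidiser | the east ledge: the reducing agent]
3. Guide goes to the east ledge with the chlorine cylinder.  [the west ledge: the base flask, the oxidiser | the east ledge: the chlorine cylinder, the reducing agent]
4. Guide goes back to the west ledge with the reducing agent.  [the west ledge: the base flask, the oxidiser, the reducing agent | the east ledge: the chlorine cylinder]
5. Guide goes to the east ledge with the base flask.  [the west ledge: the oxidiser, the reducing agent | the east ledge: the base flask, the chlorine cylinder]
6. Guide goes back to the west ledge alone.  [the west ledge: the oxidiser, the reducing agent | the east ledge: the base flask, the chlorine cylinder]
7. Guide goes to the east ledge with the oxidiser.  [the west ledge: the reducing agent | the east ledge: the base flask, the chlorine cylinder, the oxidiser]
8. Guide goes back to the west ledge alone.  [the west ledge: the reducing agent | the east ledge: the base flask, the chlorine cylinder, the oxidiser]
9. Guide goes to the east ledge with the reducing agent.  [the west ledge: — | the east ledge: the base flask, the chlorine cylinder, the oxidiser, the reducing agent]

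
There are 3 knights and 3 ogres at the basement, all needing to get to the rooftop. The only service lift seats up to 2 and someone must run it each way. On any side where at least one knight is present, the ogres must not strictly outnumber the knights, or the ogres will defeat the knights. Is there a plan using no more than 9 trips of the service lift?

No

Counting alone: each trip to the rooftop takes at most 2 across and each return brings at least 1 back, so after t trips out (and t−1 returns) at most 2t − (t−1) of the 6 are across; that first reaches 6 at t = 5, so at least 9 crossings are needed.
The safety rule pushes this higher. Following every safe sequence of crossings, the most of the 6 that can be at the rooftop as the service lift arrives there on crossing 9 is 5 — never all 6.
So the move cannot be finished within 9 crossings. (The shortest complete plan takes 11:)
1. 2 ogres → the rooftop.  (the basement: 3K 1O; the rooftop: 0K 2O)
2. 1 ogre ← the basement.  (the basement: 3K 2O; the rooftop: 0K 1O)
3. 2 ogres → the rooftop.  (the basement: 3K 0O; the rooftop: 0K 3O)
4. 1 ogre ← the basement.  (the basement: 3K 1O; the rooftop: 0K 2O)
5. 2 knights → the rooftop.  (the basement: 1K 1O; the rooftop: 2K 2O)
6. 1 knight and 1 ogre ← the basement.  (the basement: 2K 2O; the rooftop: 1K 1O)
7. 2 knights → the rooftop.  (the basement: 0K 2O; the rooftop: 3K 1O)
8. 1 ogre ← the basement.  (the basement: 0K 3O; the rooftop: 3K 0O)
9. 2 ogres → the rooftop.  (the basement: 0K 1O; the rooftop: 3K 2O)
10. 1 ogre ← the basement.  (the basement: 0K 2O; the rooftop: 3K 1O)
11. 2 ogres → the rooftop.  (the basement: 0K 0O; the rooftop: 3K 3O)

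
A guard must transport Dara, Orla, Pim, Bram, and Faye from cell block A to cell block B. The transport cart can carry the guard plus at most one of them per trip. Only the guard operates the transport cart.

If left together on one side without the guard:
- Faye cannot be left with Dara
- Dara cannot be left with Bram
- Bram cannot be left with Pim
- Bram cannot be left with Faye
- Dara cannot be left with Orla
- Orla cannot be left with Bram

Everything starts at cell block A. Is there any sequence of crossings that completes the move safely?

No

Whatever the first load, the items left behind include a forbidden pair without the guard. No opening move is safe, so no plan exists.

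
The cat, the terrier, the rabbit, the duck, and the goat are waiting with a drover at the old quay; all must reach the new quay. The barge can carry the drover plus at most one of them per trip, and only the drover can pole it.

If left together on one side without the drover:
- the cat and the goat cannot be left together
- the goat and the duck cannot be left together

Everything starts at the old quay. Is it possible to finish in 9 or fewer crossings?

No

Counting alone: the drover can take at most 1 across per trip to the new quay, so moving all 5 needs at least 5 loaded trips out, with a return between consecutive ones — at least 9 crossings.
The safety rule pushes this higher. Following every safe sequence of crossings, the most of the 5 that can be at the new quay as the barge arrives there on crossing 9 is 4 — never all 5.
So the move cannot be finished within 9 crossings. (The shortest complete plan takes 11:)
1. Drover goes to the new quay with the goat.  [the old quay: the cat, the duck, the rabbit, the terrier | the new quay: the goat]
2. Drover goes back to the old quay alone.  [the old quay: the cat, the duck, the rabbit, the terrier | the new quay: the goat]
3. Drover goes to the new quay with the cat.  [the old quay: the duck, the rabbit, the terrier | the new quay: the cat, the goat]
4. Drover goes back to the old quay with the goat.  [the old quay: the duck, the goat, the rabbit, the terrier | the new quay: the cat]
5. Drover goes to the new quay with the duck.  [the old quay: the goat, the rabbit, the terrier | the new quay: the cat, the duck]
6. Drover goes back to the old quay alone.  [the old quay: the goat, the rabbit, the terrier | the new quay: the cat, the duck]
7. Drover goes to the new quay with the terrier.  [the old quay: the goat, the rabbit | the new quay: the cat, the duck, the terrier]
8. Drover goes back to the old quay alone.  [the old quay: the goat, the rabbit | the new quay: the cat, the duck, the terrier]
9. Drover goes to the new quay with the rabbit.  [the old quay: the goat | the new quay: the cat, the duck, the rabbit, the terrier]
10. Drover goes back to the old quay alone.  [the old quay: the goat | the new quay: the cat, the duck, the rabbit, the terrier]
11. Drover goes to the new quay with the goat.  [the old quay: — | the new quay: the cat, the duck, the goat, the rabbit, the terrier]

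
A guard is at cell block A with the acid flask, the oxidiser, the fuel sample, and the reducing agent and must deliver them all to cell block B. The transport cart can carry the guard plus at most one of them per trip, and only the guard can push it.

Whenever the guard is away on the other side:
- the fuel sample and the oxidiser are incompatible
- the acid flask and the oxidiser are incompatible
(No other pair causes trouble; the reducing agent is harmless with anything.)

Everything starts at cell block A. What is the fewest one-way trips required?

Counting alone: the guard can take at most 1 across per trip to cell block B, so moving all 4 needs at least 4 loaded trips out, with a return between consecutive ones — at least 7 crossings.
The safety rule pushes this higher. Following every safe sequence of crossings, the most of the 4 that can be at cell block B as the transport cart arrives there on crossing 7 is 3 — never all 4.
So no plan with fewer than 9 crossings exists, and this one achieves 9:
1. Guard goes to cell block B with the oxidiser.  [cell block A: the acid flask, the fuel sample, the reducing agent | cell block B: the oxidiser]
2. Guard goes back to cell block A alone.  [cell block A: the acid flask, the fuel sample, the reducing agent | cell block B: the oxidiser]
3. Guard goes to cell block B with the acid flask.  [cell block A: the fuel sample, the reducing agent | cell block B: the acid flask, the oxidiser]
4. Guard goes back to cell block A with the oxidiser.  [cell block A: the fuel sample, the oxidiser, the reducing agent | cell block B: the acid flask]
5. Guard goes to cell block B with the fuel sample.  [cell block A: the oxidiser, the reducing agent | cell block B: the acid flask, the fuel sample]
6. Guard goes back to cell block A alone.  [cell block A: the oxidiser, the reducing agent | cell block B: the acid flask, the fuel sample]
7. Guard goes to cell block B with the reducing agent.  [cell block A: the oxidiser | cell block B: the acid flask, the fuel sample, the reducing agent]
8. Guard goes back to cell block A alone.  [cell block A: the oxidiser | cell block B: the acid flask, the fuel sample, the reducing agent]
9. Guard goes to cell block B with the oxidiser.  [cell block A: — | cell block B: the acid flask, the fuel sample, the oxidiser, the reducing agent]

9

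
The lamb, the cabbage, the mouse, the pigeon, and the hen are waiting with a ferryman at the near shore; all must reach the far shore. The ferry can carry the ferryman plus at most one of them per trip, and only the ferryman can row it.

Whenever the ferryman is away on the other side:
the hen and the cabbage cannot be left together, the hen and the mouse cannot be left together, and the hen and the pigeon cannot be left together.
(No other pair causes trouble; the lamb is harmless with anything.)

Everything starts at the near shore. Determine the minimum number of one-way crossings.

impossible

Following every safe sequence of crossings from the start, the most of the 5 that can be at the far shore as the ferry arrives there on crossings 1, 3, 5 is 1, 2, 3 respectively; the best ever achieved is 3 of 5.
From crossing 7 on, no configuration arises that was not already reachable earlier: only 18 distinct safe configurations (who is on which side, and where the ferry is) can ever be reached, none of them has everyone across, and every continuation just revisits them. So no valid plan exists.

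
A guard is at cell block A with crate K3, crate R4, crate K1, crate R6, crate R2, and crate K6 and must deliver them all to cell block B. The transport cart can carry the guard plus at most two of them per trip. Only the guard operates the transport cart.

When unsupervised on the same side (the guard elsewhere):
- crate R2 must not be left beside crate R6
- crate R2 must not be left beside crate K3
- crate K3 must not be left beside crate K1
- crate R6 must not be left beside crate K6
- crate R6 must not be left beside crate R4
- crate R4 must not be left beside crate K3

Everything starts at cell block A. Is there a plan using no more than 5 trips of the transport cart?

No

Counting alone: the guard can take at most 2 across per trip to cell block B, so moving all 6 needs at least 3 loaded trips out, with a return between consecutive ones — at least 5 crossings.
The safety rule pushes this higher. Following every safe sequence of crossings, the most of the 6 that can be at cell block B as the transport cart arrives there on crossing 5 is 4 — never all 6.
So the move cannot be finished within 5 crossings. (The shortest complete plan takes 7:)
1. Guard goes to cell block B with crate K3 and crate R6.
2. Guard goes back to cell block A alone.
3. Guard goes to cell block B with crate K1 and crate R4.
4. Guard goes back to cell block A with crate K3 and crate R6.
5. Guard goes to cell block B with crate K6 and crate R2.
6. Guard goes back to cell block A alone.
7. Guard goes to cell block B with crate K3 and crate R6.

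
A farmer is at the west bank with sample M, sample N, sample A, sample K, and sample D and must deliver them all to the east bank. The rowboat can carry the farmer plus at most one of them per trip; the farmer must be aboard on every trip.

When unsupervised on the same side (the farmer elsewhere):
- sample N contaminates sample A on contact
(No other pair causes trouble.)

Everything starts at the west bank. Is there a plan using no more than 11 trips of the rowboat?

Yes — this plan uses 9 crossings (≤ 11):
1. Farmer goes to the east bank with sample N.  [the west bank: sample A, sample D, sample K, sample M | the east bank: sample N]
2. Farmer goes back to the west bank alone.  [the west bank: sample A, sample D, sample K, sample M | the east bank: sample N]
3. Farmer goes to the east bank with sample M.  [the west bank: sample A, sample D, sample K | the east bank: sample M, sample N]
4. Farmer goes back to the west bank alone.  [the west bank: sample A, sample D, sample K | the east bank: sample M, sample N]
5. Farmer goes to the east bank with sample K.  [the west bank: sample A, sample D | the east bank: sample K, sample M, sample N]
6. Farmer goes back to the west bank alone.  [the west bank: sample A, sample D | the east bank: sample K, sample M, sample N]
7. Farmer goes to the east bank with sample D.  [the west bank: sample A | the east bank: sample D, sample K, sample M, sample N]
8. Farmer goes back to the west bank alone.  [the west bank: sample A | the east bank: sample D, sample K, sample M, sample N]
9. Farmer goes to the east bank with sample A.  [the west bank: — | the east bank: sample A, sample D, sample K, sample M, sample N]

Yes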